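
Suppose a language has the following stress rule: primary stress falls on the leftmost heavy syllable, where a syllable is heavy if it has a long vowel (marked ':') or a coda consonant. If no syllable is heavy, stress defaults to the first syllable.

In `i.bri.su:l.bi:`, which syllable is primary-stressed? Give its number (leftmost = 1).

3

Weights: 1 i L, 2 bri L, 3 su:l H, 4 bi: H.
Heavy syllables in the domain: 3, 4. The leftmost is syllable 3 (su:l).
Primary stress: syllable 3 → i.bri.ˈsu:l.bi:.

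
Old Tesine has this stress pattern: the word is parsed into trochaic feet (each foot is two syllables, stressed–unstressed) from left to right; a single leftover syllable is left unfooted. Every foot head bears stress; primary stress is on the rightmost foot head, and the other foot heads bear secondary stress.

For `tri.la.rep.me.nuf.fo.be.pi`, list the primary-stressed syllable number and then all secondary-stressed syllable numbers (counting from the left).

primary 7, secondary 1, 3, 5

Parse left to right into trochaic (ˈσσ) feet: (ˈtri.la) (ˈrep.me) (ˈnuf.fo) (ˈbe.pi).
Foot heads (stressed positions): 1, 3, 5, 7.
End Rule Rightmost: primary stress on the rightmost head = syllable 7.
Secondary stress on 1, 3, 5: ˌtri.la.ˌrep.me.ˌnuf.fo.ˈbe.pi.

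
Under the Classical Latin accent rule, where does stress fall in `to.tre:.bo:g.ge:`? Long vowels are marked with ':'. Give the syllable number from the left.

Classical Latin: stress the penult if heavy (long vowel or closed), else the antepenult.
Weights: 2 tre: H, 3 bo:g H, 4 ge: H.
The penult (syllable 3, bo:g) is heavy, so it takes stress.
Stress on syllable 3: to.tre:.ˈbo:g.ge:.

3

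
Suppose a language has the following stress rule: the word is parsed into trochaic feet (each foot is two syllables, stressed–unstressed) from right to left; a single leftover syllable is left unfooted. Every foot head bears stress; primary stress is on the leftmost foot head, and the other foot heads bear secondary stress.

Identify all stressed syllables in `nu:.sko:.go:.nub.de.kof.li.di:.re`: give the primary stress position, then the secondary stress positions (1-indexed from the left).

primary 2, secondary 4, 6, 8

Parse right to left into trochaic (ˈσσ) feet: nu: (ˈsko:.go:) (ˈnub.de) (ˈkof.li) (ˈdi:.re). Syllable 1 is left unfooted.
Foot heads (stressed positions): 2, 4, 6, 8.
End Rule Leftmost: primary stress on the leftmost head = syllable 2.
Secondary stress on 4, 6, 8: nu:.ˈsko:.go:.ˌnub.de.ˌkof.li.ˌdi:.re.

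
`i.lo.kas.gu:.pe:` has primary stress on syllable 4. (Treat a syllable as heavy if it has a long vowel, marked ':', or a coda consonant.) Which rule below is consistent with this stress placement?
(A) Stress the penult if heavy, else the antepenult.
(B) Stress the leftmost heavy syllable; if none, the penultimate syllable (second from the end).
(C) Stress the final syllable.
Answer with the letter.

Rule A → syllable 4 ✓.
Rule B → syllable 3 (observed: 4).
Rule C → syllable 5 (observed: 4).

A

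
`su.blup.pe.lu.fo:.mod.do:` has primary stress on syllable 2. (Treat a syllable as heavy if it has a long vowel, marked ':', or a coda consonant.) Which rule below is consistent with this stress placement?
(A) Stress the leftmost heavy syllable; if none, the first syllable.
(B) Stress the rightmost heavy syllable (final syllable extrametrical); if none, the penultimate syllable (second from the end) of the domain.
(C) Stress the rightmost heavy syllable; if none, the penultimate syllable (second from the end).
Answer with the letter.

A

Rule A → syllable 2 ✓.
Rule B → syllable 6 (observed: 2).
Rule C → syllable 7 (observed: 2).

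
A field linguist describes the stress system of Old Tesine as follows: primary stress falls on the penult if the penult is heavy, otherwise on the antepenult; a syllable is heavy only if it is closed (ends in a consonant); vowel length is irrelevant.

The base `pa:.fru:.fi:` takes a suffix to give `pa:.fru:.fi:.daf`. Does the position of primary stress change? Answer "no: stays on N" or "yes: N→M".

yes: 1→2

Base `pa:.fru:.fi:` (3 syllables):
  Weights: 1 pa: L, 2 fru: L, 3 fi: L.
  The penult (syllable 2, fru:) is light, so stress falls on the antepenult (syllable 1, pa:).
  → primary stress on syllable 1.
Suffixed `pa:.fru:.fi:.daf` (4 syllables):
  Weights: 2 fru: L, 3 fi: L, 4 daf H.
  The penult (syllable 3, fi:) is light, so stress falls on the antepenult (syllable 2, fru:).
  → primary stress on syllable 2.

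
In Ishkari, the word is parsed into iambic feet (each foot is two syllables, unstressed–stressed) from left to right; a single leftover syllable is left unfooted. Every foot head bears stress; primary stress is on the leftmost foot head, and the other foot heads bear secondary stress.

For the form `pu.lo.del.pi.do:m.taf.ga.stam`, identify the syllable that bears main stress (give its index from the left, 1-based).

Parse left to right into iambic (σˈσ) feet: (pu.ˈlo) (del.ˈpi) (do:m.ˈtaf) (ga.ˈstam).
Foot heads (stressed positions): 2, 4, 6, 8.
End Rule Leftmost: primary stress on the leftmost head = syllable 2.
Primary stress: syllable 2 → pu.ˈlo.del.pi.do:m.taf.ga.stam.

2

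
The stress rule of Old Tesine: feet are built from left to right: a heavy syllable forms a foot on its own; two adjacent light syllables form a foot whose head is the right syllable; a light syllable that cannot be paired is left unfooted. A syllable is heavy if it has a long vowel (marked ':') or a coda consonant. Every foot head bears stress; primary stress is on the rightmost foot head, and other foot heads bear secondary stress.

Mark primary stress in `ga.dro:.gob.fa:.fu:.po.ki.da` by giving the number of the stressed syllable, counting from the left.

7

Weights: 1 ga L, 2 dro: H, 3 gob H, 4 fa: H, 5 fu: H, 6 po L, 7 ki L, 8 da L.
Parse left to right (heavy = foot alone; LL = one foot; stranded L unfooted): ga (ˈdro:) (ˈgob) (ˈfa:) (ˈfu:) (po.ˈki) da.
Foot heads: 2, 3, 4, 5, 7.
Primary stress on the rightmost head = syllable 7.
Primary stress: syllable 7 → ga.dro:.gob.fa:.fu:.po.ˈki.da.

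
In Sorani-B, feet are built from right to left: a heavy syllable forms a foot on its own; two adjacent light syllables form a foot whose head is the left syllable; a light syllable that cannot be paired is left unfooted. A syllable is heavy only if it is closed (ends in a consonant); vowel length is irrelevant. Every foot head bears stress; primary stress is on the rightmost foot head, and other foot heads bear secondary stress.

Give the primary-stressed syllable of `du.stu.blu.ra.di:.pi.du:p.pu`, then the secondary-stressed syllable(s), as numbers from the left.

primary 7, secondary 1, 3, 5

Weights: 1 du L, 2 stu L, 3 blu L, 4 ra L, 5 di: L, 6 pi L, 7 du:p H, 8 pu L.
Parse right to left (heavy = foot alone; LL = one foot; stranded L unfooted): (ˈdu.stu) (ˈblu.ra) (ˈdi:.pi) (ˈdu:p) pu.
Foot heads: 1, 3, 5, 7.
Primary stress on the rightmost head = syllable 7.
Secondary stress on 1, 3, 5: ˌdu.stu.ˌblu.ra.ˌdi:.pi.ˈdu:p.pu.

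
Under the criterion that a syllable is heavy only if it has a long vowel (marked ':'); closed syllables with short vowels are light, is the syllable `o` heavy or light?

light

`o`: short vowel, open (no coda). Short vowel → light.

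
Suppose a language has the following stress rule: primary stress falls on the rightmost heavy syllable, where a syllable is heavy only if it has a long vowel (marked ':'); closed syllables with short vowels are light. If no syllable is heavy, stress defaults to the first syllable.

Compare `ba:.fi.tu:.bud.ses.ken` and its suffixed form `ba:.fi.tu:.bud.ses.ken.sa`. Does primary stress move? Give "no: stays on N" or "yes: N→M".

no: stays on 3

Base `ba:.fi.tu:.bud.ses.ken` (6 syllables):
  Weights: 1 ba: H, 2 fi L, 3 tu: H, 4 bud L, 5 ses L, 6 ken L.
  Heavy syllables in the domain: 1, 3. The rightmost is syllable 3 (tu:).
  → primary stress on syllable 3.
Suffixed `ba:.fi.tu:.bud.ses.ken.sa` (7 syllables):
  Weights: 1 ba: H, 2 fi L, 3 tu: H, 4 bud L, 5 ses L, 6 ken L, 7 sa L.
  Heavy syllables in the domain: 1, 3. The rightmost is syllable 3 (tu:).
  → primary stress on syllable 3.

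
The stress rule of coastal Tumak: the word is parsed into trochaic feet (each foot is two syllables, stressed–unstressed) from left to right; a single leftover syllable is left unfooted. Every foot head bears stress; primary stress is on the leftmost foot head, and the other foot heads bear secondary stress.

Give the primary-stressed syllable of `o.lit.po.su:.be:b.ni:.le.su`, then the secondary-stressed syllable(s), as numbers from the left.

Parse left to right into trochaic (ˈσσ) feet: (ˈo.lit) (ˈpo.su:) (ˈbe:b.ni:) (ˈle.su).
Foot heads (stressed positions): 1, 3, 5, 7.
End Rule Leftmost: primary stress on the leftmost head = syllable 1.
Secondary stress on 3, 5, 7: ˈo.lit.ˌpo.su:.ˌbe:b.ni:.ˌle.su.

primary 1, secondary 3, 5, 7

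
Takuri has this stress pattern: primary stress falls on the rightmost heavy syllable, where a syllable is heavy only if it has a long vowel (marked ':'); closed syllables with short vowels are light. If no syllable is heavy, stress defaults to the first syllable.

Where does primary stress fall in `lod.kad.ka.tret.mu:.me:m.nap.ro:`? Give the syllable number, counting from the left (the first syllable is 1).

Weights: 1 lod L, 2 kad L, 3 ka L, 4 tret L, 5 mu: H, 6 me:m H, 7 nap L, 8 ro: H.
Heavy syllables in the domain: 5, 6, 8. The rightmost is syllable 8 (ro:).
Primary stress: syllable 8 → lod.kad.ka.tret.mu:.me:m.nap.ˈro:.

8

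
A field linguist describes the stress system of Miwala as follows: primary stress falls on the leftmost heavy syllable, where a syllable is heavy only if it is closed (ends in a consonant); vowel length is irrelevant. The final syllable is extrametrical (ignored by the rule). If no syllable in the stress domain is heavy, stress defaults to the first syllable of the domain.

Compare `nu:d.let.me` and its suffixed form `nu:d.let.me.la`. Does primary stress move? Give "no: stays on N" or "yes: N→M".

Base `nu:d.let.me` (3 syllables):
  The final syllable (3, me) is extrametrical; the stress domain is syllables 1–2.
  Weights: 1 nu:d H, 2 let H.
  Heavy syllables in the domain: 1, 2. The leftmost is syllable 1 (nu:d).
  → primary stress on syllable 1.
Suffixed `nu:d.let.me.la` (4 syllables):
  The final syllable (4, la) is extrametrical; the stress domain is syllables 1–3.
  Weights: 1 nu:d H, 2 let H, 3 me L.
  Heavy syllables in the domain: 1, 2. The leftmost is syllable 1 (nu:d).
  → primary stress on syllable 1.

no: stays on 1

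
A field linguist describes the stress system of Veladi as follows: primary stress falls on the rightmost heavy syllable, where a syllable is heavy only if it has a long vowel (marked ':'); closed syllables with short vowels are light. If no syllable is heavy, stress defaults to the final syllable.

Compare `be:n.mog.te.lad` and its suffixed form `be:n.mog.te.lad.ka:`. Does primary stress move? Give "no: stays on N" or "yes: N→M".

yes: 1→5

Base `be:n.mog.te.lad` (4 syllables):
  Weights: 1 be:n H, 2 mog L, 3 te L, 4 lad L.
  Heavy syllables in the domain: 1. The rightmost is syllable 1 (be:n).
  → primary stress on syllable 1.
Suffixed `be:n.mog.te.lad.ka:` (5 syllables):
  Weights: 1 be:n H, 2 mog L, 3 te L, 4 lad L, 5 ka: H.
  Heavy syllables in the domain: 1, 5. The rightmost is syllable 5 (ka:).
  → primary stress on syllable 5.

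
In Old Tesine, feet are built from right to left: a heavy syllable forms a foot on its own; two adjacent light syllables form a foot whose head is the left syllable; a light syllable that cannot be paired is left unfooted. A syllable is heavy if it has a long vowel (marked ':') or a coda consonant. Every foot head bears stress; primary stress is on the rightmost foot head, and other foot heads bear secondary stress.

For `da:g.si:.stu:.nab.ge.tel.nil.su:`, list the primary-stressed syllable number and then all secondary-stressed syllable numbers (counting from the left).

Weights: 1 da:g H, 2 si: H, 3 stu: H, 4 nab H, 5 ge L, 6 tel H, 7 nil H, 8 su: H.
Parse right to left (heavy = foot alone; LL = one foot; stranded L unfooted): (ˈda:g) (ˈsi:) (ˈstu:) (ˈnab) ge (ˈtel) (ˈnil) (ˈsu:).
Foot heads: 1, 2, 3, 4, 6, 7, 8.
Primary stress on the rightmost head = syllable 8.
Secondary stress on 1, 2, 3, 4, 6, 7: ˌda:g.ˌsi:.ˌstu:.ˌnab.ge.ˌtel.ˌnil.ˈsu:.

primary 8, secondary 1, 2, 3, 4, 6, 7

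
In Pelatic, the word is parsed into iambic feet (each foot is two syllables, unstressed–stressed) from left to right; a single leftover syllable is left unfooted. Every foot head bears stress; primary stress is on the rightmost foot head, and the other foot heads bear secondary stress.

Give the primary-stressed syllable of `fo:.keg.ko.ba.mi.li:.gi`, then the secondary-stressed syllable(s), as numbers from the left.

Parse left to right into iambic (σˈσ) feet: (fo:.ˈkeg) (ko.ˈba) (mi.ˈli:) gi. Syllable 7 is left unfooted.
Foot heads (stressed positions): 2, 4, 6.
End Rule Rightmost: primary stress on the rightmost head = syllable 6.
Secondary stress on 2, 4: fo:.ˌkeg.ko.ˌba.mi.ˈli:.gi.

primary 6, secondary 2, 4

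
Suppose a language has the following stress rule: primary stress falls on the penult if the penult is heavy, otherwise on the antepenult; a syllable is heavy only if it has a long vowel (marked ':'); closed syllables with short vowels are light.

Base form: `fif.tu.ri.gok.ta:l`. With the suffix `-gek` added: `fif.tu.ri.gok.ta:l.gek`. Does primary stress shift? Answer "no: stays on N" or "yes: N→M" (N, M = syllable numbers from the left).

yes: 3→5

Base `fif.tu.ri.gok.ta:l` (5 syllables):
  Weights: 3 ri L, 4 gok L, 5 ta:l H.
  The penult (syllable 4, gok) is light, so stress falls on the antepenult (syllable 3, ri).
  → primary stress on syllable 3.
Suffixed `fif.tu.ri.gok.ta:l.gek` (6 syllables):
  Weights: 4 gok L, 5 ta:l H, 6 gek L.
  The penult (syllable 5, ta:l) is heavy, so it takes stress.
  → primary stress on syllable 5.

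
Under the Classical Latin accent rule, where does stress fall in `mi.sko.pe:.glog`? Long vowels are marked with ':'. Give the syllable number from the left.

3

Classical Latin: stress the penult if heavy (long vowel or closed), else the antepenult.
Weights: 2 sko L, 3 pe: H, 4 glog H.
The penult (syllable 3, pe:) is heavy, so it takes stress.
Stress on syllable 3: mi.sko.ˈpe:.glog.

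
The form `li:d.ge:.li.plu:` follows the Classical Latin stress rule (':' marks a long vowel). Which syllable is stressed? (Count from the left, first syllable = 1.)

2

Classical Latin: stress the penult if heavy (long vowel or closed), else the antepenult.
Weights: 2 ge: H, 3 li L, 4 plu: H.
The penult (syllable 3, li) is light, so stress falls on the antepenult (syllable 2, ge:).
Stress on syllable 2: li:d.ˈge:.li.plu:.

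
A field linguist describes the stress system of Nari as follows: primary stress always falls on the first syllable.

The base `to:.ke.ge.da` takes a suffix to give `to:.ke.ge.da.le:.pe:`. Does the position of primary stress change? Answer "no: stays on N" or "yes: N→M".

Base `to:.ke.ge.da` (4 syllables):
  The word has 4 syllables; the first syllable is syllable 1 (to:).
  → primary stress on syllable 1.
Suffixed `to:.ke.ge.da.le:.pe:` (6 syllables):
  The word has 6 syllables; the first syllable is syllable 1 (to:).
  → primary stress on syllable 1.

no: stays on 1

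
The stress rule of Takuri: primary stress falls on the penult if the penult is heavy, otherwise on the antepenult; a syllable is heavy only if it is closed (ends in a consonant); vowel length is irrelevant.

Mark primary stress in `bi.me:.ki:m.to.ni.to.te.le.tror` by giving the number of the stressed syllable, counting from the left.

7

Weights: 7 te L, 8 le L, 9 tror H.
The penult (syllable 8, le) is light, so stress falls on the antepenult (syllable 7, te).
Primary stress: syllable 7 → bi.me:.ki:m.to.ni.to.ˈte.le.tror.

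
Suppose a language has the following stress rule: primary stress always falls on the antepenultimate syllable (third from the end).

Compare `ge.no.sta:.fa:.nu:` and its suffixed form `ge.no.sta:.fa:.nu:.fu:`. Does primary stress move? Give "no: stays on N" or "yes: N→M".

yes: 3→4

Base `ge.no.sta:.fa:.nu:` (5 syllables):
  The word has 5 syllables; the antepenultimate syllable (third from the end) is syllable 3 (sta:).
  → primary stress on syllable 3.
Suffixed `ge.no.sta:.fa:.nu:.fu:` (6 syllables):
  The word has 6 syllables; the antepenultimate syllable (third from the end) is syllable 4 (fa:).
  → primary stress on syllable 4.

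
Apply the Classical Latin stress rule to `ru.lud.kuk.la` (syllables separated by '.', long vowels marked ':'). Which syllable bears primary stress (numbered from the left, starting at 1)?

3

Classical Latin: stress the penult if heavy (long vowel or closed), else the antepenult.
Weights: 2 lud H, 3 kuk H, 4 la L.
The penult (syllable 3, kuk) is heavy, so it takes stress.
Stress on syllable 3: ru.lud.ˈkuk.la.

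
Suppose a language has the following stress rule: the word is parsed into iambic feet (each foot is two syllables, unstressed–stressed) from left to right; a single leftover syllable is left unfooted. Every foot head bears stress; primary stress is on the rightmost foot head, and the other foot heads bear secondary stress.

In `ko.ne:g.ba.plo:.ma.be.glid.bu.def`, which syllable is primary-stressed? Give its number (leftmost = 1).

8

Parse left to right into iambic (σˈσ) feet: (ko.ˈne:g) (ba.ˈplo:) (ma.ˈbe) (glid.ˈbu) def. Syllable 9 is left unfooted.
Foot heads (stressed positions): 2, 4, 6, 8.
End Rule Rightmost: primary stress on the rightmost head = syllable 8.
Primary stress: syllable 8 → ko.ne:g.ba.plo:.ma.be.glid.ˈbu.def.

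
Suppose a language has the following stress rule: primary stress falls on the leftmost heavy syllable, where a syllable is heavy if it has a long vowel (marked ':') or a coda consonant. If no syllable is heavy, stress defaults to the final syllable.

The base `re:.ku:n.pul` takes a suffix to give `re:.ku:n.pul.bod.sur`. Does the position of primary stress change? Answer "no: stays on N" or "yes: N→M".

Base `re:.ku:n.pul` (3 syllables):
  Weights: 1 re: H, 2 ku:n H, 3 pul H.
  Heavy syllables in the domain: 1, 2, 3. The leftmost is syllable 1 (re:).
  → primary stress on syllable 1.
Suffixed `re:.ku:n.pul.bod.sur` (5 syllables):
  Weights: 1 re: H, 2 ku:n H, 3 pul H, 4 bod H, 5 sur H.
  Heavy syllables in the domain: 1, 2, 3, 4, 5. The leftmost is syllable 1 (re:).
  → primary stress on syllable 1.

no: stays on 1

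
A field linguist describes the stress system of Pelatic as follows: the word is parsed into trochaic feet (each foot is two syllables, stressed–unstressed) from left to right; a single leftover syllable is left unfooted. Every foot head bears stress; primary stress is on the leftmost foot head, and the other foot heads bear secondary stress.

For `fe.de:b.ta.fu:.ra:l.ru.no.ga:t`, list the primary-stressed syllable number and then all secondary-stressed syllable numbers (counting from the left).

primary 1, secondary 3, 5, 7

Parse left to right into trochaic (ˈσσ) feet: (ˈfe.de:b) (ˈta.fu:) (ˈra:l.ru) (ˈno.ga:t).
Foot heads (stressed positions): 1, 3, 5, 7.
End Rule Leftmost: primary stress on the leftmost head = syllable 1.
Secondary stress on 3, 5, 7: ˈfe.de:b.ˌta.fu:.ˌra:l.ru.ˌno.ga:t.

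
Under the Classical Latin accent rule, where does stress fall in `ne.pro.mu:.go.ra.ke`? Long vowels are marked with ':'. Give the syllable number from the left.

4

Classical Latin: stress the penult if heavy (long vowel or closed), else the antepenult.
Weights: 4 go L, 5 ra L, 6 ke L.
The penult (syllable 5, ra) is light, so stress falls on the antepenult (syllable 4, go).
Stress on syllable 4: ne.pro.mu:.ˈgo.ra.ke.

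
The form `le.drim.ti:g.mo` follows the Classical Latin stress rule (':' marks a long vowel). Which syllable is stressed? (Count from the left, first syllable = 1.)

Classical Latin: stress the penult if heavy (long vowel or closed), else the antepenult.
Weights: 2 drim H, 3 ti:g H, 4 mo L.
The penult (syllable 3, ti:g) is heavy, so it takes stress.
Stress on syllable 3: le.drim.ˈti:g.mo.

3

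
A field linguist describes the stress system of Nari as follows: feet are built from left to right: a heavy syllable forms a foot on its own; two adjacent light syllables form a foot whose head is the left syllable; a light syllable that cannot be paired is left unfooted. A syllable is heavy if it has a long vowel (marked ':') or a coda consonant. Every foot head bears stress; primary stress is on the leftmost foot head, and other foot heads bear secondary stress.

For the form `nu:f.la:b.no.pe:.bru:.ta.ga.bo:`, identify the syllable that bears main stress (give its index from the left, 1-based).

Weights: 1 nu:f H, 2 la:b H, 3 no L, 4 pe: H, 5 bru: H, 6 ta L, 7 ga L, 8 bo: H.
Parse left to right (heavy = foot alone; LL = one foot; stranded L unfooted): (ˈnu:f) (ˈla:b) no (ˈpe:) (ˈbru:) (ˈta.ga) (ˈbo:).
Foot heads: 1, 2, 4, 5, 6, 8.
Primary stress on the leftmost head = syllable 1.
Primary stress: syllable 1 → ˈnu:f.la:b.no.pe:.bru:.ta.ga.bo:.

1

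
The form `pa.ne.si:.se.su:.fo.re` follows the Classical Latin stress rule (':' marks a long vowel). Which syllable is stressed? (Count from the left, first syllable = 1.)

5

Classical Latin: stress the penult if heavy (long vowel or closed), else the antepenult.
Weights: 5 su: H, 6 fo L, 7 re L.
The penult (syllable 6, fo) is light, so stress falls on the antepenult (syllable 5, su:).
Stress on syllable 5: pa.ne.si:.se.ˈsu:.fo.re.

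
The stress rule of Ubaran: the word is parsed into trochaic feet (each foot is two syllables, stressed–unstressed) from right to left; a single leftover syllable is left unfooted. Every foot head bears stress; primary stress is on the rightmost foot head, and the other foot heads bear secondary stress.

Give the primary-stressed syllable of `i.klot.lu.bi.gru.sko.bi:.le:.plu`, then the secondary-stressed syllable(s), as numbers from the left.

Parse right to left into trochaic (ˈσσ) feet: i (ˈklot.lu) (ˈbi.gru) (ˈsko.bi:) (ˈle:.plu). Syllable 1 is left unfooted.
Foot heads (stressed positions): 2, 4, 6, 8.
End Rule Rightmost: primary stress on the rightmost head = syllable 8.
Secondary stress on 2, 4, 6: i.ˌklot.lu.ˌbi.gru.ˌsko.bi:.ˈle:.plu.

primary 8, secondary 2, 4, 6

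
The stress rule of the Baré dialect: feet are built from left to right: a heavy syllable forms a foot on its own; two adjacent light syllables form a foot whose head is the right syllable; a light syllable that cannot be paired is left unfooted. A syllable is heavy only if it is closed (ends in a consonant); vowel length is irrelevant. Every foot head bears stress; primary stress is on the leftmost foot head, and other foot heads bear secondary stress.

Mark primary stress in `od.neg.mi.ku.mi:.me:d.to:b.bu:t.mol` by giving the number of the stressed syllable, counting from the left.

Weights: 1 od H, 2 neg H, 3 mi L, 4 ku L, 5 mi: L, 6 me:d H, 7 to:b H, 8 bu:t H, 9 mol H.
Parse left to right (heavy = foot alone; LL = one foot; stranded L unfooted): (ˈod) (ˈneg) (mi.ˈku) mi: (ˈme:d) (ˈto:b) (ˈbu:t) (ˈmol).
Foot heads: 1, 2, 4, 6, 7, 8, 9.
Primary stress on the leftmost head = syllable 1.
Primary stress: syllable 1 → ˈod.neg.mi.ku.mi:.me:d.to:b.bu:t.mol.

1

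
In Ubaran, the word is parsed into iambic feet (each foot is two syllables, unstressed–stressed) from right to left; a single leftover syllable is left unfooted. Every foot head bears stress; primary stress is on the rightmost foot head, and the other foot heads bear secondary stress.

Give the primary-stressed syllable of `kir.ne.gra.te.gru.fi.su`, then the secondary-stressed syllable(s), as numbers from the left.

primary 7, secondary 3, 5

Parse right to left into iambic (σˈσ) feet: kir (ne.ˈgra) (te.ˈgru) (fi.ˈsu). Syllable 1 is left unfooted.
Foot heads (stressed positions): 3, 5, 7.
End Rule Rightmost: primary stress on the rightmost head = syllable 7.
Secondary stress on 3, 5: kir.ne.ˌgra.te.ˌgru.fi.ˈsu.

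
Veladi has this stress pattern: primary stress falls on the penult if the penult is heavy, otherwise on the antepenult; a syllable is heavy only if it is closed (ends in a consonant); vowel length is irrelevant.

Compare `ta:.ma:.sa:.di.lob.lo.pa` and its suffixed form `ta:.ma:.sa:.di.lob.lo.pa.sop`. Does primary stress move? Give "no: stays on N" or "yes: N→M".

Base `ta:.ma:.sa:.di.lob.lo.pa` (7 syllables):
  Weights: 5 lob H, 6 lo L, 7 pa L.
  The penult (syllable 6, lo) is light, so stress falls on the antepenult (syllable 5, lob).
  → primary stress on syllable 5.
Suffixed `ta:.ma:.sa:.di.lob.lo.pa.sop` (8 syllables):
  Weights: 6 lo L, 7 pa L, 8 sop H.
  The penult (syllable 7, pa) is light, so stress falls on the antepenult (syllable 6, lo).
  → primary stress on syllable 6.

yes: 5→6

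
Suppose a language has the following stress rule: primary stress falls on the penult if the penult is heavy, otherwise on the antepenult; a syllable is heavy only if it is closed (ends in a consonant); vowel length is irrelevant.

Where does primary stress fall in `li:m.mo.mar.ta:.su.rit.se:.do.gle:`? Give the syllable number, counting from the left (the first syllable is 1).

7

Weights: 7 se: L, 8 do L, 9 gle: L.
The penult (syllable 8, do) is light, so stress falls on the antepenult (syllable 7, se:).
Primary stress: syllable 7 → li:m.mo.mar.ta:.su.rit.ˈse:.do.gle:.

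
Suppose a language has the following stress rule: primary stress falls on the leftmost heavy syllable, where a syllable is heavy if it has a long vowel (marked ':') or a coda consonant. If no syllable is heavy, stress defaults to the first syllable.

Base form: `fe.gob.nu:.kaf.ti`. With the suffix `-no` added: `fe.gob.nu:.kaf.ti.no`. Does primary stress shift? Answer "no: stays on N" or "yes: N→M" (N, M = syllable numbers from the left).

Base `fe.gob.nu:.kaf.ti` (5 syllables):
  Weights: 1 fe L, 2 gob H, 3 nu: H, 4 kaf H, 5 ti L.
  Heavy syllables in the domain: 2, 3, 4. The leftmost is syllable 2 (gob).
  → primary stress on syllable 2.
Suffixed `fe.gob.nu:.kaf.ti.no` (6 syllables):
  Weights: 1 fe L, 2 gob H, 3 nu: H, 4 kaf H, 5 ti L, 6 no L.
  Heavy syllables in the domain: 2, 3, 4. The leftmost is syllable 2 (gob).
  → primary stress on syllable 2.

no: stays on 2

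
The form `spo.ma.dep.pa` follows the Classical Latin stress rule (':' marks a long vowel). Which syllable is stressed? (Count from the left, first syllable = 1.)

3

Classical Latin: stress the penult if heavy (long vowel or closed), else the antepenult.
Weights: 2 ma L, 3 dep H, 4 pa L.
The penult (syllable 3, dep) is heavy, so it takes stress.
Stress on syllable 3: spo.ma.ˈdep.pa.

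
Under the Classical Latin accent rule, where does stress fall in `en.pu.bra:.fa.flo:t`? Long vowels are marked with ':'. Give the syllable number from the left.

Classical Latin: stress the penult if heavy (long vowel or closed), else the antepenult.
Weights: 3 bra: H, 4 fa L, 5 flo:t H.
The penult (syllable 4, fa) is light, so stress falls on the antepenult (syllable 3, bra:).
Stress on syllable 3: en.pu.ˈbra:.fa.flo:t.

3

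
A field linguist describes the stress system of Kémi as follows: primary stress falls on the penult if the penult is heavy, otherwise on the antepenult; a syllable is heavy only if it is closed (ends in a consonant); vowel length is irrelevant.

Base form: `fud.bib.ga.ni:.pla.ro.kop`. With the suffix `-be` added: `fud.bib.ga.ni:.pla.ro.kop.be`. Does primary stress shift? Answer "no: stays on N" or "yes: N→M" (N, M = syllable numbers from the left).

yes: 5→7

Base `fud.bib.ga.ni:.pla.ro.kop` (7 syllables):
  Weights: 5 pla L, 6 ro L, 7 kop H.
  The penult (syllable 6, ro) is light, so stress falls on the antepenult (syllable 5, pla).
  → primary stress on syllable 5.
Suffixed `fud.bib.ga.ni:.pla.ro.kop.be` (8 syllables):
  Weights: 6 ro L, 7 kop H, 8 be L.
  The penult (syllable 7, kop) is heavy, so it takes stress.
  → primary stress on syllable 7.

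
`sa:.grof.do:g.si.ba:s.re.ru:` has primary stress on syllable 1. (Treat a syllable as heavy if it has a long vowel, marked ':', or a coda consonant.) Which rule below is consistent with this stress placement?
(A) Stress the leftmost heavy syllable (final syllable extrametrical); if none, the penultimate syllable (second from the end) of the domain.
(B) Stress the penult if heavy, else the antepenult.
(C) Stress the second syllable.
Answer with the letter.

Rule A → syllable 1 ✓.
Rule B → syllable 5 (observed: 1).
Rule C → syllable 2 (observed: 1).

A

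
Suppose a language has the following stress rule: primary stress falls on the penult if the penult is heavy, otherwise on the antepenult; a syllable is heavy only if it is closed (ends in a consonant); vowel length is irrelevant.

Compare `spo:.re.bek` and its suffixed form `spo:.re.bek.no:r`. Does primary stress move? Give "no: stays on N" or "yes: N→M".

Base `spo:.re.bek` (3 syllables):
  Weights: 1 spo: L, 2 re L, 3 bek H.
  The penult (syllable 2, re) is light, so stress falls on the antepenult (syllable 1, spo:).
  → primary stress on syllable 1.
Suffixed `spo:.re.bek.no:r` (4 syllables):
  Weights: 2 re L, 3 bek H, 4 no:r H.
  The penult (syllable 3, bek) is heavy, so it takes stress.
  → primary stress on syllable 3.

yes: 1→3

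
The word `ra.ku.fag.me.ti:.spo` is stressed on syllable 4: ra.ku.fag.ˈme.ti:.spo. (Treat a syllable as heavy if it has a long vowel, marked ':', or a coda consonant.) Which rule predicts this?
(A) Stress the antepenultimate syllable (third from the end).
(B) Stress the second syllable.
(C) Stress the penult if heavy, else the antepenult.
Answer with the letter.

A

Rule A → syllable 4 ✓.
Rule B → syllable 2 (observed: 4).
Rule C → syllable 5 (observed: 4).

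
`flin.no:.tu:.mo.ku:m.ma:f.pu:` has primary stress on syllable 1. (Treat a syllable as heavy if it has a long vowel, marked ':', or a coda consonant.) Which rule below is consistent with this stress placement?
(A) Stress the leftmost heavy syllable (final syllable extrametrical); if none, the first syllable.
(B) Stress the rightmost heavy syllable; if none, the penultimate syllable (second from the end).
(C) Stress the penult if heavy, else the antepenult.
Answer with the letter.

Rule A → syllable 1 ✓.
Rule B → syllable 7 (observed: 1).
Rule C → syllable 6 (observed: 1).

A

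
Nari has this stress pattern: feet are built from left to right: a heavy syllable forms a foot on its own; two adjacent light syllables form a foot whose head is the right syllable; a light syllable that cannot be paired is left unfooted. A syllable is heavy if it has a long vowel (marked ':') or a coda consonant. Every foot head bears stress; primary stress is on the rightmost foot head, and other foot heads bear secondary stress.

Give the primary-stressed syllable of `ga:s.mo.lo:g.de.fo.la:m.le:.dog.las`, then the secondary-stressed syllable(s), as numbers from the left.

Weights: 1 ga:s H, 2 mo L, 3 lo:g H, 4 de L, 5 fo L, 6 la:m H, 7 le: H, 8 dog H, 9 las H.
Parse left to right (heavy = foot alone; LL = one foot; stranded L unfooted): (ˈga:s) mo (ˈlo:g) (de.ˈfo) (ˈla:m) (ˈle:) (ˈdog) (ˈlas).
Foot heads: 1, 3, 5, 6, 7, 8, 9.
Primary stress on the rightmost head = syllable 9.
Secondary stress on 1, 3, 5, 6, 7, 8: ˌga:s.mo.ˌlo:g.de.ˌfo.ˌla:m.ˌle:.ˌdog.ˈlas.

primary 9, secondary 1, 3, 5, 6, 7, 8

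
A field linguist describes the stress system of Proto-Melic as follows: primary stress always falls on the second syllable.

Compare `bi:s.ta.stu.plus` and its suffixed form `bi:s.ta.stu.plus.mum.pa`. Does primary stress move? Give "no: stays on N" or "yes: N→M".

Base `bi:s.ta.stu.plus` (4 syllables):
  The word has 4 syllables; the second syllable is syllable 2 (ta).
  → primary stress on syllable 2.
Suffixed `bi:s.ta.stu.plus.mum.pa` (6 syllables):
  The word has 6 syllables; the second syllable is syllable 2 (ta).
  → primary stress on syllable 2.

no: stays on 2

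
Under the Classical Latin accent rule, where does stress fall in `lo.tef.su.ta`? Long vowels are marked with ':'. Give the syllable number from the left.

Classical Latin: stress the penult if heavy (long vowel or closed), else the antepenult.
Weights: 2 tef H, 3 su L, 4 ta L.
The penult (syllable 3, su) is light, so stress falls on the antepenult (syllable 2, tef).
Stress on syllable 2: lo.ˈtef.su.ta.

2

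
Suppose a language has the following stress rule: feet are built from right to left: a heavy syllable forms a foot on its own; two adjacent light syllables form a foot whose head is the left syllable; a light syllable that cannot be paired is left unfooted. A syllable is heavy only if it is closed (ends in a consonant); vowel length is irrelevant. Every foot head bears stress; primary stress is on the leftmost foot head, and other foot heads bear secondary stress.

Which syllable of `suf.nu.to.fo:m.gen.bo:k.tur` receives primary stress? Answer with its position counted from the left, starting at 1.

1

Weights: 1 suf H, 2 nu L, 3 to L, 4 fo:m H, 5 gen H, 6 bo:k H, 7 tur H.
Parse right to left (heavy = foot alone; LL = one foot; stranded L unfooted): (ˈsuf) (ˈnu.to) (ˈfo:m) (ˈgen) (ˈbo:k) (ˈtur).
Foot heads: 1, 2, 4, 5, 6, 7.
Primary stress on the leftmost head = syllable 1.
Primary stress: syllable 1 → ˈsuf.nu.to.fo:m.gen.bo:k.tur.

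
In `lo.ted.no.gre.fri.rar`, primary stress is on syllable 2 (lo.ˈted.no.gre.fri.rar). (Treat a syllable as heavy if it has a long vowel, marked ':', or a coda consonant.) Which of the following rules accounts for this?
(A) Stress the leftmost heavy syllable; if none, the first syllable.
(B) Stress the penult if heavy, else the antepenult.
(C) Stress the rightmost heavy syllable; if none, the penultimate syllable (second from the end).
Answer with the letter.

Rule A → syllable 2 ✓.
Rule B → syllable 4 (observed: 2).
Rule C → syllable 6 (observed: 2).

A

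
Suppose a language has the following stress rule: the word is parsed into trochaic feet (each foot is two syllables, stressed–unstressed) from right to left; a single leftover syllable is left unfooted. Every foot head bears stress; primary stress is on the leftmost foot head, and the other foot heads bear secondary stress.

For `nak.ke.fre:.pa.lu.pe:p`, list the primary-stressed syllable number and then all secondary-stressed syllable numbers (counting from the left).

Parse right to left into trochaic (ˈσσ) feet: (ˈnak.ke) (ˈfre:.pa) (ˈlu.pe:p).
Foot heads (stressed positions): 1, 3, 5.
End Rule Leftmost: primary stress on the leftmost head = syllable 1.
Secondary stress on 3, 5: ˈnak.ke.ˌfre:.pa.ˌlu.pe:p.

primary 1, secondary 3, 5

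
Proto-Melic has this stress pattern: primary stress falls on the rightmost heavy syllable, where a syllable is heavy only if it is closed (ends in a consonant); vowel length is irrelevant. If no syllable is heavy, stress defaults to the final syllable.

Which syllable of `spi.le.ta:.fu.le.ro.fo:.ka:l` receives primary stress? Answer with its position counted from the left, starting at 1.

8

Weights: 1 spi L, 2 le L, 3 ta: L, 4 fu L, 5 le L, 6 ro L, 7 fo: L, 8 ka:l H.
Heavy syllables in the domain: 8. The rightmost is syllable 8 (ka:l).
Primary stress: syllable 8 → spi.le.ta:.fu.le.ro.fo:.ˈka:l.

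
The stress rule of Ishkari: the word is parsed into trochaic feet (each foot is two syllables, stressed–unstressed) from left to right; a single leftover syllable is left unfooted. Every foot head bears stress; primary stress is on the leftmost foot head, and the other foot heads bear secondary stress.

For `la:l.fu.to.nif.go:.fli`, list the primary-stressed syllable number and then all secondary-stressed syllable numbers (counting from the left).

primary 1, secondary 3, 5

Parse left to right into trochaic (ˈσσ) feet: (ˈla:l.fu) (ˈto.nif) (ˈgo:.fli).
Foot heads (stressed positions): 1, 3, 5.
End Rule Leftmost: primary stress on the leftmost head = syllable 1.
Secondary stress on 3, 5: ˈla:l.fu.ˌto.nif.ˌgo:.fli.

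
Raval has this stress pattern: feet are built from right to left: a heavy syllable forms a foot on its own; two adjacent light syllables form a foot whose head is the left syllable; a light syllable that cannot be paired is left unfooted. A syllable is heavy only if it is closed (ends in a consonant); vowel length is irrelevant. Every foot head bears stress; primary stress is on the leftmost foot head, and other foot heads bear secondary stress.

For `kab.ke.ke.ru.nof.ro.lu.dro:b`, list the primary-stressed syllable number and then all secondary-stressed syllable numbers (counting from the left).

primary 1, secondary 3, 5, 6, 8

Weights: 1 kab H, 2 ke L, 3 ke L, 4 ru L, 5 nof H, 6 ro L, 7 lu L, 8 dro:b H.
Parse right to left (heavy = foot alone; LL = one foot; stranded L unfooted): (ˈkab) ke (ˈke.ru) (ˈnof) (ˈro.lu) (ˈdro:b).
Foot heads: 1, 3, 5, 6, 8.
Primary stress on the leftmost head = syllable 1.
Secondary stress on 3, 5, 6, 8: ˈkab.ke.ˌke.ru.ˌnof.ˌro.lu.ˌdro:b.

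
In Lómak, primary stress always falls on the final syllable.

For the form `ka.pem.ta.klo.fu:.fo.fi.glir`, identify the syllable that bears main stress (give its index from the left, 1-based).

8

The word has 8 syllables; the final syllable is syllable 8 (glir).
Primary stress: syllable 8 → ka.pem.ta.klo.fu:.fo.fi.ˈglir.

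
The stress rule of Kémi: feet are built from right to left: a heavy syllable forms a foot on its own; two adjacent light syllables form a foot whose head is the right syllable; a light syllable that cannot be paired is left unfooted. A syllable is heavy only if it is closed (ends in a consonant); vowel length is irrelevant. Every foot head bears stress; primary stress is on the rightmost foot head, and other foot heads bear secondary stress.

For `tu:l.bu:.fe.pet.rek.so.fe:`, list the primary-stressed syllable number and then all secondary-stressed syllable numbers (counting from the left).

Weights: 1 tu:l H, 2 bu: L, 3 fe L, 4 pet H, 5 rek H, 6 so L, 7 fe: L.
Parse right to left (heavy = foot alone; LL = one foot; stranded L unfooted): (ˈtu:l) (bu:.ˈfe) (ˈpet) (ˈrek) (so.ˈfe:).
Foot heads: 1, 3, 4, 5, 7.
Primary stress on the rightmost head = syllable 7.
Secondary stress on 1, 3, 4, 5: ˌtu:l.bu:.ˌfe.ˌpet.ˌrek.so.ˈfe:.

primary 7, secondary 1, 3, 4, 5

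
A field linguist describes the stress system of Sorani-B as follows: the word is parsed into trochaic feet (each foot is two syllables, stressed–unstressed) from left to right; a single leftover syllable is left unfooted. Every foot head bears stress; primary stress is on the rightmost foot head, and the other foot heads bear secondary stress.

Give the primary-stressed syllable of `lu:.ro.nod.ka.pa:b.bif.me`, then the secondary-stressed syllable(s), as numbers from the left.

Parse left to right into trochaic (ˈσσ) feet: (ˈlu:.ro) (ˈnod.ka) (ˈpa:b.bif) me. Syllable 7 is left unfooted.
Foot heads (stressed positions): 1, 3, 5.
End Rule Rightmost: primary stress on the rightmost head = syllable 5.
Secondary stress on 1, 3: ˌlu:.ro.ˌnod.ka.ˈpa:b.bif.me.

primary 5, secondary 1, 3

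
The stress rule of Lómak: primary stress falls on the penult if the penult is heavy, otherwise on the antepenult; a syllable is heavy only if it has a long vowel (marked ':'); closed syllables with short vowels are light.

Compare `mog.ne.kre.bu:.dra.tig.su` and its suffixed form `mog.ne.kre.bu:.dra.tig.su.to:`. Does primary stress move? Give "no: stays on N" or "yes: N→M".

Base `mog.ne.kre.bu:.dra.tig.su` (7 syllables):
  Weights: 5 dra L, 6 tig L, 7 su L.
  The penult (syllable 6, tig) is light, so stress falls on the antepenult (syllable 5, dra).
  → primary stress on syllable 5.
Suffixed `mog.ne.kre.bu:.dra.tig.su.to:` (8 syllables):
  Weights: 6 tig L, 7 su L, 8 to: H.
  The penult (syllable 7, su) is light, so stress falls on the antepenult (syllable 6, tig).
  → primary stress on syllable 6.

yes: 5→6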